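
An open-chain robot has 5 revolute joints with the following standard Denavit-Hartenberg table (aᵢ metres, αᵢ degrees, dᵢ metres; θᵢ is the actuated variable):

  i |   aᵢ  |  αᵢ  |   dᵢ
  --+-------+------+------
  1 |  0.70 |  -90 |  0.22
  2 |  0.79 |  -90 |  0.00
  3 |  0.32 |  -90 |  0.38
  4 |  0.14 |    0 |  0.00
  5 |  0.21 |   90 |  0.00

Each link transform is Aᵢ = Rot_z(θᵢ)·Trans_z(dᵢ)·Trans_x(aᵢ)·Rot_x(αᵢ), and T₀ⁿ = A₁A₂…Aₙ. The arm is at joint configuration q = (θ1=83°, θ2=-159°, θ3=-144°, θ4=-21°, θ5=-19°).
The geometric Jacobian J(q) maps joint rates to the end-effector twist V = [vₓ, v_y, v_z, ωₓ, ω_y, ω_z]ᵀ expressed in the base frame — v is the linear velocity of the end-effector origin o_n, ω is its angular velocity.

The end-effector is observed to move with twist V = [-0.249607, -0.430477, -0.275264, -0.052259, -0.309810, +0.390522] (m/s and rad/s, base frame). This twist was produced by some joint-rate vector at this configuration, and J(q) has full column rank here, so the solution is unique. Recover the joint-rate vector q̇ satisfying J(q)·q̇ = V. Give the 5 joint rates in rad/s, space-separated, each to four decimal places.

-0.1220 -0.6420 0.3660 0.8930 -0.0820

o_n = [-0.2804, 0.6660, 0.8534]
J₁: ẑ×o_n = [-0.6660, -0.2804, 0.0000], ω = ẑ
J2: z=[-0.9925, 0.1219, 0.0000] o=[0.0853, 0.6948, 0.2200] → [0.0772, 0.6287, 0.0731, -0.9925, 0.1219, 0.0000]
J3: z=[0.0437, 0.3557, 0.9336] o=[-0.0046, -0.0372, 0.5031] → [-0.5320, -0.2728, 0.1288, 0.0437, 0.3557, 0.9336]
J4: z=[-0.8699, -0.4461, 0.2106] o=[-0.1452, 0.3607, 0.7651] → [-0.1037, 0.0484, -0.3259, -0.8699, -0.4461, 0.2106]
J5: z=[-0.8699, -0.4461, 0.2106] o=[-0.2072, 0.4859, 0.7740] → [-0.0734, 0.0536, -0.1893, -0.8699, -0.4461, 0.2106]
q̇ = J⁺·V = [-0.1220, -0.6420, 0.3660, 0.8930, -0.0820]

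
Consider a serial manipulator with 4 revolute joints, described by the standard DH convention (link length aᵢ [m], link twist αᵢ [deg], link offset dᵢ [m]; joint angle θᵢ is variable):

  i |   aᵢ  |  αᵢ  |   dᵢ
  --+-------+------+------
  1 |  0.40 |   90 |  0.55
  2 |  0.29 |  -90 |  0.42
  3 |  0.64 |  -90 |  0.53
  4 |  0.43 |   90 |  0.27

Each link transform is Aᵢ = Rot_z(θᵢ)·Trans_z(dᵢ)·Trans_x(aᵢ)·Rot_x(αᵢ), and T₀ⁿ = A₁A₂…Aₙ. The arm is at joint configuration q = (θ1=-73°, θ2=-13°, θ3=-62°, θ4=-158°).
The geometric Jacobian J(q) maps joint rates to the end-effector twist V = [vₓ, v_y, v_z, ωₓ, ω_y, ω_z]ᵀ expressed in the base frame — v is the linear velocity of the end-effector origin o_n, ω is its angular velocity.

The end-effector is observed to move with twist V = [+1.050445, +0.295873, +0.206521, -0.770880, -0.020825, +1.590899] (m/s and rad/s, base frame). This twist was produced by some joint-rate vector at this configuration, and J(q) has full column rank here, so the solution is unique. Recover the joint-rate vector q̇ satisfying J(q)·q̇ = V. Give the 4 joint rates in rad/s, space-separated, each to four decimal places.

o_n = [-0.1390, -1.2771, 1.0790]
J₁: ẑ×o_n = [1.2771, -0.1390, 0.0000], ω = ẑ
J2: z=[-0.9563, -0.2924, 0.0000] o=[0.1169, -0.3825, 0.5500] → [-0.1547, 0.5059, 0.7807, -0.9563, -0.2924, 0.0000]
J3: z=[0.0658, -0.2151, 0.9744] o=[-0.2021, -0.7755, 0.4848] → [0.3609, 0.0224, -0.0194, 0.0658, -0.2151, 0.9744]
J4: z=[0.7005, -0.6855, -0.1986] o=[-0.6220, -1.3347, 0.9336] → [-0.0882, -0.1978, 0.3715, 0.7005, -0.6855, -0.1986]
q̇ = J⁺·V = [0.5890, 0.5170, 0.9300, -0.4820]

0.5890 0.5170 0.9300 -0.4820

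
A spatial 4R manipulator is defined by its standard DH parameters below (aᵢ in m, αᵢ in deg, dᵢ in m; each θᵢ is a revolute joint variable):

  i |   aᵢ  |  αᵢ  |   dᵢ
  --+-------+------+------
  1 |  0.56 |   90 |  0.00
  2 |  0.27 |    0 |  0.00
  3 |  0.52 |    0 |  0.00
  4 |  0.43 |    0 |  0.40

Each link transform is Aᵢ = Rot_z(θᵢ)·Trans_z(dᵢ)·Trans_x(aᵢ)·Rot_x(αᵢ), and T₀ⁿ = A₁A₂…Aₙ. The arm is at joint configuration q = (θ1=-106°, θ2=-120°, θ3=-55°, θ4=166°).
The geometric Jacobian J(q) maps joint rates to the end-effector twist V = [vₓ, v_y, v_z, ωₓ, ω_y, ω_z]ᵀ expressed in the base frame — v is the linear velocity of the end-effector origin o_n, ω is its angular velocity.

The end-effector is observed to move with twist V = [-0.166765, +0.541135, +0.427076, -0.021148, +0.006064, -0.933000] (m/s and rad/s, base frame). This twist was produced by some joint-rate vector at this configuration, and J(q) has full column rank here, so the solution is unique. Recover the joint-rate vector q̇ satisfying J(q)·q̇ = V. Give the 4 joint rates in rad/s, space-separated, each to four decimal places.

-0.9330 -0.2970 -0.4320 0.7510

o_n = [-0.4759, -0.2086, -0.3464]
J₁: ẑ×o_n = [0.2086, -0.4759, 0.0000], ω = ẑ
J2: z=[-0.9613, 0.2756, 0.0000] o=[-0.1544, -0.5383, 0.0000] → [-0.0955, -0.3330, -0.2283, -0.9613, 0.2756, 0.0000]
J3: z=[-0.9613, 0.2756, 0.0000] o=[-0.1171, -0.4085, -0.2338] → [-0.0310, -0.1082, -0.0933, -0.9613, 0.2756, 0.0000]
J4: z=[-0.9613, 0.2756, 0.0000] o=[0.0256, 0.0894, -0.2791] → [-0.0185, -0.0647, 0.4247, -0.9613, 0.2756, 0.0000]
q̇ = J⁺·V = [-0.9330, -0.2970, -0.4320, 0.7510]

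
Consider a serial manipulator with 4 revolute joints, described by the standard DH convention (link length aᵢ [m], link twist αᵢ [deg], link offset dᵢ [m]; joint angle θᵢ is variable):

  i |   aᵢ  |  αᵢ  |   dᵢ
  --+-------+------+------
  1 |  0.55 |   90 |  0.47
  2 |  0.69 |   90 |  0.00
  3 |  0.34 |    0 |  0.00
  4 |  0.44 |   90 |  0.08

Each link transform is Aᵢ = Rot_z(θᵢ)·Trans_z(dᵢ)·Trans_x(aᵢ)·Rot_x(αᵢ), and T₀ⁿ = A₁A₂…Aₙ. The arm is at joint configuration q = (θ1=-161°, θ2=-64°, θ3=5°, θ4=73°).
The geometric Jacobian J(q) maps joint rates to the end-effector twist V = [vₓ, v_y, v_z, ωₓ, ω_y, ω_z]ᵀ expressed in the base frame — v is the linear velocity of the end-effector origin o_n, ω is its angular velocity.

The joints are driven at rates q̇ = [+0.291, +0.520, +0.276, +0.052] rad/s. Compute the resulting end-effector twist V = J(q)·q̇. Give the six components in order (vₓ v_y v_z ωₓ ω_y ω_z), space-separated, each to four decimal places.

o_n = [-1.0661, 0.1194, -0.5719]
J₁: ẑ×o_n = [-0.1194, -1.0661, 0.0000], ω = ẑ
J2: z=[-0.3256, 0.9455, 0.0000] o=[-0.5200, -0.1791, 0.4700] → [-0.9851, -0.3392, 0.4192, -0.3256, 0.9455, 0.0000]
J3: z=[0.8498, 0.2926, -0.4384] o=[-0.8060, -0.2775, -0.1502] → [0.0506, 0.4724, 0.4135, 0.8498, 0.2926, -0.4384]
J4: z=[0.8498, 0.2926, -0.4384] o=[-0.9561, -0.2979, -0.4546] → [0.1486, 0.1479, 0.3868, 0.8498, 0.2926, -0.4384]
V = J·q̇ = [-0.5253, -0.3486, 0.3522, 0.1094, 0.5876, 0.1472]

-0.5253 -0.3486 0.3522 0.1094 0.5876 0.1472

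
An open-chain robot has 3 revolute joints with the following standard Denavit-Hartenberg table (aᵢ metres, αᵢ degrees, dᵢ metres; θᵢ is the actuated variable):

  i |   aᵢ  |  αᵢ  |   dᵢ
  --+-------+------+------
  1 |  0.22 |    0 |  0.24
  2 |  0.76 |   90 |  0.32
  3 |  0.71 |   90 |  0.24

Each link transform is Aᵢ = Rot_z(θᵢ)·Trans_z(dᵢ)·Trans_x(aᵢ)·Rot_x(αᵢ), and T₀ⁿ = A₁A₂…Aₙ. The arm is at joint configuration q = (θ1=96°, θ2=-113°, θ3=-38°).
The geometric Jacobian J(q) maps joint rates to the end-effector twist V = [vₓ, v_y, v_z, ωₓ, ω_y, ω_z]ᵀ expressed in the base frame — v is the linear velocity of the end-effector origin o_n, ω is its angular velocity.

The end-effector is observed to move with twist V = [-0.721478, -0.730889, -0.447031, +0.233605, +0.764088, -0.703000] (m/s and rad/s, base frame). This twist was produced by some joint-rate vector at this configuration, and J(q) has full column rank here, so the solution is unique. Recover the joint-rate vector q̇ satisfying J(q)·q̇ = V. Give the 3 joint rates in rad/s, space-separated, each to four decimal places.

o_n = [1.1687, -0.3965, 0.1229]
J₁: ẑ×o_n = [0.3965, 1.1687, -0.0000], ω = ẑ
J2: z=[0.0000, 0.0000, 1.0000] o=[-0.0230, 0.2188, 0.2400] → [0.6153, 1.1917, -0.0000, 0.0000, 0.0000, 1.0000]
J3: z=[-0.2924, -0.9563, 0.0000] o=[0.7038, -0.0034, 0.5600] → [0.4180, -0.1278, 0.5595, -0.2924, -0.9563, 0.0000]
q̇ = J⁺·V = [-0.2060, -0.4970, -0.7990]

-0.2060 -0.4970 -0.7990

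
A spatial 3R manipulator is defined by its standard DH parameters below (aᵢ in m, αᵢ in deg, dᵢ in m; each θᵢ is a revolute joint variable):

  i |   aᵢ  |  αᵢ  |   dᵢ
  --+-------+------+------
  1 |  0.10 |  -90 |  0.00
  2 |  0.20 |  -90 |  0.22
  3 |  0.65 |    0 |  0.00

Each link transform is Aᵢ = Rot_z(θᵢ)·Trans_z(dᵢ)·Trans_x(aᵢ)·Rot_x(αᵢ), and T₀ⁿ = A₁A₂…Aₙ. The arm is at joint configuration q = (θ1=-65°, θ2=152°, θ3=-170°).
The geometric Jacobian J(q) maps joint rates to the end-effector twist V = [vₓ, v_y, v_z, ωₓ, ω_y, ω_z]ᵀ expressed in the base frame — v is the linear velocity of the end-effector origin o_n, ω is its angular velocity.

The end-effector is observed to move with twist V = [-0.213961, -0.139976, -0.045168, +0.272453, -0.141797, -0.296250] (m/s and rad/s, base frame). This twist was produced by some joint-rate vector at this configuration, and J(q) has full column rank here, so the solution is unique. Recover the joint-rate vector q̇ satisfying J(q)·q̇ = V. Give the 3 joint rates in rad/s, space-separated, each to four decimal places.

o_n = [0.5082, -0.3022, 0.2066]
J₁: ẑ×o_n = [0.3022, 0.5082, -0.0000], ω = ẑ
J2: z=[0.9063, 0.4226, 0.0000] o=[0.0423, -0.0906, 0.0000] → [0.0873, -0.1873, -0.3886, 0.9063, 0.4226, 0.0000]
J3: z=[-0.1984, 0.4255, 0.8829] o=[0.1670, 0.1624, -0.0939] → [0.5380, 0.3609, -0.0530, -0.1984, 0.4255, 0.8829]
q̇ = J⁺·V = [0.1620, 0.1870, -0.5190]

0.1620 0.1870 -0.5190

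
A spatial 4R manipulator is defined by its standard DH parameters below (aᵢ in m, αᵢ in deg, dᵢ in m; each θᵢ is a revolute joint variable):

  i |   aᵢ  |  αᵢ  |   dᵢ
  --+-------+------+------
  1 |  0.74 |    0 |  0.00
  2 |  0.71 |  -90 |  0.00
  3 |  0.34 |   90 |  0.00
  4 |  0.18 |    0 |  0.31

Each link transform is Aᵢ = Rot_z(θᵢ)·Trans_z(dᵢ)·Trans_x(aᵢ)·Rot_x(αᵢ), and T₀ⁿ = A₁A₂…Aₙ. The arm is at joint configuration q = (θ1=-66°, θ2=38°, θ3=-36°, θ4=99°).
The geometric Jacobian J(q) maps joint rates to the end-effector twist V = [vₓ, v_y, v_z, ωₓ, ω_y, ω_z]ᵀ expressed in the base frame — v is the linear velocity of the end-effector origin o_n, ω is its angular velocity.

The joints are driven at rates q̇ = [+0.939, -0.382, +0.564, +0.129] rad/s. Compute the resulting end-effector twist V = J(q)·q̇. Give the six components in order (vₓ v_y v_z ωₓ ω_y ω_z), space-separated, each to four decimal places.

0.9494 0.6033 -0.0530 0.1978 0.5336 0.6614

o_n = [1.0732, -0.8853, 0.4341]
J₁: ẑ×o_n = [0.8853, 1.0732, -0.0000], ω = ẑ
J2: z=[0.0000, 0.0000, 1.0000] o=[0.3010, -0.6760, 0.0000] → [0.2092, 0.7722, -0.0000, 0.0000, 0.0000, 1.0000]
J3: z=[0.4695, 0.8829, 0.0000] o=[0.9279, -1.0093, 0.0000] → [0.3833, -0.2038, -0.0701, 0.4695, 0.8829, 0.0000]
J4: z=[-0.5190, 0.2759, 0.8090] o=[1.1707, -1.1385, 0.1998] → [-0.1402, 0.0427, -0.1045, -0.5190, 0.2759, 0.8090]
V = J·q̇ = [0.9494, 0.6033, -0.0530, 0.1978, 0.5336, 0.6614]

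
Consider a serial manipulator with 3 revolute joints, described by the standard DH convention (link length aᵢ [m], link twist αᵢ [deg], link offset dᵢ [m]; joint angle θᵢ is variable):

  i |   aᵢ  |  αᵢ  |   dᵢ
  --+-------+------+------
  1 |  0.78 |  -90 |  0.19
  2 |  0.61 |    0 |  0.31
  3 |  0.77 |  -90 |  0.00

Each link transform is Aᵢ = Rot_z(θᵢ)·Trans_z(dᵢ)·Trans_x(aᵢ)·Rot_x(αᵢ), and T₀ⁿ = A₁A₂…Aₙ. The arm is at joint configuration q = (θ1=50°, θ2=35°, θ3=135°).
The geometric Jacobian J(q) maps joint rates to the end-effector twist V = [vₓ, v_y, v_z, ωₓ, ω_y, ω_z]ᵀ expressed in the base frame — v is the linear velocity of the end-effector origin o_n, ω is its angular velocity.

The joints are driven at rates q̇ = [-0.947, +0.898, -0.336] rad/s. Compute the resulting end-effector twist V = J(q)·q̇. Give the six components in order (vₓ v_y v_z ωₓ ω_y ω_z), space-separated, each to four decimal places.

0.3167 -0.3907 -0.0225 -0.4305 0.3612 -0.9470

o_n = [0.0977, 0.5987, -0.2936]
J₁: ẑ×o_n = [-0.5987, 0.0977, 0.0000], ω = ẑ
J2: z=[-0.7660, 0.6428, 0.0000] o=[0.5014, 0.5975, 0.1900] → [-0.3108, -0.3705, 0.2586, -0.7660, 0.6428, 0.0000]
J3: z=[-0.7660, 0.6428, 0.0000] o=[0.5851, 1.1796, -0.1599] → [-0.0859, -0.1024, 0.7583, -0.7660, 0.6428, 0.0000]
V = J·q̇ = [0.3167, -0.3907, -0.0225, -0.4305, 0.3612, -0.9470]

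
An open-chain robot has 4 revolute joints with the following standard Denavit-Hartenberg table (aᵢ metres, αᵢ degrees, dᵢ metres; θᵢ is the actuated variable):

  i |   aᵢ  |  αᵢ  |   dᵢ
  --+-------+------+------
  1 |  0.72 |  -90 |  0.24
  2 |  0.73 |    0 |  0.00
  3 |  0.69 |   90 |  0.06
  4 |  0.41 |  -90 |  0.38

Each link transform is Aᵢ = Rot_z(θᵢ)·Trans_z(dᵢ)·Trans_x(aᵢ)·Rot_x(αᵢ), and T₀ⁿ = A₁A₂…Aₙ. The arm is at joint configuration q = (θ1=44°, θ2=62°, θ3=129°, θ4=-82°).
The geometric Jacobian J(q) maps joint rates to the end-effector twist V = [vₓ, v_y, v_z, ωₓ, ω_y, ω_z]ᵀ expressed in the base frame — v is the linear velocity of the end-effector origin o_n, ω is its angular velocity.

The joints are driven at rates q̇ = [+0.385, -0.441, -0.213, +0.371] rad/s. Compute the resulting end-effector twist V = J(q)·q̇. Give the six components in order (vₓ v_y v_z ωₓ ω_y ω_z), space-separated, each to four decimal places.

0.2190 0.3784 -0.3471 0.4034 -0.5196 0.0208

o_n = [0.4251, -0.0705, -0.6350]
J₁: ẑ×o_n = [0.0705, 0.4251, -0.0000], ω = ẑ
J2: z=[-0.6947, 0.7193, 0.0000] o=[0.5179, 0.5002, 0.2400] → [-0.6294, -0.6078, 0.4631, -0.6947, 0.7193, 0.0000]
J3: z=[-0.6947, 0.7193, 0.0000] o=[0.7645, 0.7382, -0.4046] → [-0.1658, -0.1601, 0.8058, -0.6947, 0.7193, 0.0000]
J4: z=[-0.1373, -0.1325, -0.9816] o=[0.2355, 0.3109, -0.2729] → [-0.3263, -0.2358, 0.0775, -0.1373, -0.1325, -0.9816]
V = J·q̇ = [0.2190, 0.3784, -0.3471, 0.4034, -0.5196, 0.0208]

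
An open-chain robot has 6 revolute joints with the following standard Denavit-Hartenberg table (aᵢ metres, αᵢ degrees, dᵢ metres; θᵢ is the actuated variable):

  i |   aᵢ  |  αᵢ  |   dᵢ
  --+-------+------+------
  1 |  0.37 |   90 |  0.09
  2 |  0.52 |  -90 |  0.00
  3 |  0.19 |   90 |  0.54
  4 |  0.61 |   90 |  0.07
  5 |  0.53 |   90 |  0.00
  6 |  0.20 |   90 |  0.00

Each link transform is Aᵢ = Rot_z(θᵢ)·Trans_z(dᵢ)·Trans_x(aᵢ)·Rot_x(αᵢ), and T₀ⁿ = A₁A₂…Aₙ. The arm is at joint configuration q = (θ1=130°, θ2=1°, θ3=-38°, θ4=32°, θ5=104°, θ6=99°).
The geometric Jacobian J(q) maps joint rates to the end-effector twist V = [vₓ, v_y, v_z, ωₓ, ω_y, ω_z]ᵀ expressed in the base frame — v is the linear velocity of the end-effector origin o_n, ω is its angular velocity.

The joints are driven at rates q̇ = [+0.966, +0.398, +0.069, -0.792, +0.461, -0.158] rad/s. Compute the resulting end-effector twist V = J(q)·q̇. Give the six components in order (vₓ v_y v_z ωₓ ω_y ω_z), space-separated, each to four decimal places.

-1.2667 -0.3088 -0.2489 -0.5333 0.3464 0.5734

o_n = [-0.0361, 1.4018, 0.7346]
J₁: ẑ×o_n = [-1.4018, -0.0361, 0.0000], ω = ẑ
J2: z=[0.7660, 0.6428, 0.0000] o=[-0.2378, 0.2834, 0.0900] → [0.4143, -0.4938, 0.7271, 0.7660, 0.6428, 0.0000]
J3: z=[0.0112, -0.0134, 0.9998] o=[-0.5720, 0.6817, 0.0991] → [-0.7285, 0.5287, 0.0152, 0.0112, -0.0134, 0.9998]
J4: z=[0.9993, 0.0350, -0.0107] o=[-0.5726, 0.8644, 0.6416] → [0.0090, -0.0987, 0.5183, 0.9993, 0.0350, -0.0107]
J5: z=[-0.0280, 0.5409, -0.8406] o=[-0.5170, 1.3794, 0.9712] → [-0.1092, -0.4109, -0.2607, -0.0280, 0.5409, -0.8406]
J6: z=[0.2189, 0.8239, 0.5228] o=[-0.0001, 1.2897, 0.8962] → [-0.1918, 0.0165, 0.0542, 0.2189, 0.8239, 0.5228]
V = J·q̇ = [-1.2667, -0.3088, -0.2489, -0.5333, 0.3464, 0.5734]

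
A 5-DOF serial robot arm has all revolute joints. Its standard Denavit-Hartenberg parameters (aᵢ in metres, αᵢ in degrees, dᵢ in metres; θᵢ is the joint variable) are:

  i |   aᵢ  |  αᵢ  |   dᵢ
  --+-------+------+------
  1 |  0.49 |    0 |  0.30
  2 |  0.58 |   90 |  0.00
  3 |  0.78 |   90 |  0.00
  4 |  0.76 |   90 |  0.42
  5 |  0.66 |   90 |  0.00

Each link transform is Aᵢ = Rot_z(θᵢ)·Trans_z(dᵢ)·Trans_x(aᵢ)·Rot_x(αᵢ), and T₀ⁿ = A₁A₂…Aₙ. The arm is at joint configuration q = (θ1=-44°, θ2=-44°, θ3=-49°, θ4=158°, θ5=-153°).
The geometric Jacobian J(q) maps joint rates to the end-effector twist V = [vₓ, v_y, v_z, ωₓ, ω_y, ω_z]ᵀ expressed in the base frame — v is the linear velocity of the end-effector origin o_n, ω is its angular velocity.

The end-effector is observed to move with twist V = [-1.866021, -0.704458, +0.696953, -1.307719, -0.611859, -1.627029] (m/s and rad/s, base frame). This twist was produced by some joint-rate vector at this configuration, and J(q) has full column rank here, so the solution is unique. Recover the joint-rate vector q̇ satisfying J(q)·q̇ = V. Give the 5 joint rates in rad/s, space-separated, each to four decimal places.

-0.7080 -0.9220 0.4150 -0.4290 0.9850

o_n = [0.3194, -1.2384, -0.2473]
J₁: ẑ×o_n = [1.2384, 0.3194, -0.0000], ω = ẑ
J2: z=[0.0000, 0.0000, 1.0000] o=[0.3525, -0.3404, 0.3000] → [0.8980, -0.0331, 0.0000, 0.0000, 0.0000, 1.0000]
J3: z=[-0.9994, -0.0349, 0.0000] o=[0.3727, -0.9200, 0.3000] → [0.0191, -0.5470, 0.3163, -0.9994, -0.0349, 0.0000]
J4: z=[-0.0263, 0.7542, -0.6561] o=[0.3906, -1.4314, -0.2887] → [0.1578, 0.0478, 0.0486, -0.0263, 0.7542, -0.6561]
J5: z=[-0.9180, -0.2780, -0.2827] o=[0.0789, -0.6626, -0.0324] → [-0.1030, -0.2653, 0.5955, -0.9180, -0.2780, -0.2827]
q̇ = J⁺·V = [-0.7080, -0.9220, 0.4150, -0.4290, 0.9850]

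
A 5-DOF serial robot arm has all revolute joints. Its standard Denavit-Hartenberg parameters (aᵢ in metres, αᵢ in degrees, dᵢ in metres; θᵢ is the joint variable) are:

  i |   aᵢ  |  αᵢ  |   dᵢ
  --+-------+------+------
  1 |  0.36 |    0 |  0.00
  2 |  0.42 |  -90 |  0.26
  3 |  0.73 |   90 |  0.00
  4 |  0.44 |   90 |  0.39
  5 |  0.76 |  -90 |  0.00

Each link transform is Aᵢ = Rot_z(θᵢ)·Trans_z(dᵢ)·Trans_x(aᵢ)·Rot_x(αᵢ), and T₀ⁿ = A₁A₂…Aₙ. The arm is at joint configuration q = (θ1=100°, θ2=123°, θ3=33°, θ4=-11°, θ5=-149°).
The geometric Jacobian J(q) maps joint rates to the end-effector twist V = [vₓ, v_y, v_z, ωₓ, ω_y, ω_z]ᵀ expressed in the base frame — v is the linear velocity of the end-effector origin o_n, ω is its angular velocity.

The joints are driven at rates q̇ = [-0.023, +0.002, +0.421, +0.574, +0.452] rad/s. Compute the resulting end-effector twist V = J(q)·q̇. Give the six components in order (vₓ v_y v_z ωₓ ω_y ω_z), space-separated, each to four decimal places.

o_n = [-0.6620, -0.2597, -0.0257]
J₁: ẑ×o_n = [0.2597, -0.6620, 0.0000], ω = ẑ
J2: z=[0.0000, 0.0000, 1.0000] o=[-0.0625, 0.3545, 0.0000] → [0.6142, -0.5995, 0.0000, 0.0000, 0.0000, 1.0000]
J3: z=[0.6820, -0.7314, 0.0000] o=[-0.3697, 0.0681, 0.2600] → [0.2090, 0.1949, -0.4374, 0.6820, -0.7314, 0.0000]
J4: z=[-0.3983, -0.3714, 0.8387] o=[-0.8174, -0.3494, -0.1376] → [-0.1168, 0.1749, 0.0220, -0.3983, -0.3714, 0.8387]
J5: z=[-0.5524, 0.8271, 0.1039] o=[-1.2950, -0.6800, -0.0457] → [-0.0271, 0.0768, -0.7556, -0.5524, 0.8271, 0.1039]
V = J·q̇ = [0.0039, 0.2312, -0.5131, -0.1912, -0.1473, 0.5074]

0.0039 0.2312 -0.5131 -0.1912 -0.1473 0.5074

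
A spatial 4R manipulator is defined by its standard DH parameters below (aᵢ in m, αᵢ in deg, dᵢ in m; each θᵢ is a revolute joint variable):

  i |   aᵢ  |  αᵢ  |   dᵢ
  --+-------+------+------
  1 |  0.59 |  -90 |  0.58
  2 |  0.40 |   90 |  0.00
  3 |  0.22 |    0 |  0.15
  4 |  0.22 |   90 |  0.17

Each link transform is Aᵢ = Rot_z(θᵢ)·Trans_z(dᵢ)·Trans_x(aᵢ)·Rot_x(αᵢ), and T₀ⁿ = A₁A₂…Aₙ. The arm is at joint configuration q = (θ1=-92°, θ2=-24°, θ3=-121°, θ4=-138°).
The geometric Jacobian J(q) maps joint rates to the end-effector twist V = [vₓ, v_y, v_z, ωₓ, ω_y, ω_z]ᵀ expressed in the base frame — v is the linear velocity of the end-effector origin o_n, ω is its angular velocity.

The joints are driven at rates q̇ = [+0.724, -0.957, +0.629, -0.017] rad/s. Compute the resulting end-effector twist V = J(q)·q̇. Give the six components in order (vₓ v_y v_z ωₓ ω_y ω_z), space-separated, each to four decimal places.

o_n = [0.0035, -0.6839, 0.9719]
J₁: ẑ×o_n = [0.6839, 0.0035, -0.0000], ω = ẑ
J2: z=[0.9994, -0.0349, 0.0000] o=[-0.0206, -0.5896, 0.5800] → [-0.0137, -0.3916, -0.0934, 0.9994, -0.0349, 0.0000]
J3: z=[0.0142, 0.4065, 0.9135] o=[-0.0333, -0.9548, 0.7427] → [-0.1543, 0.0304, -0.0111, 0.0142, 0.4065, 0.9135]
J4: z=[0.0142, 0.4065, 0.9135] o=[-0.2161, -0.7838, 0.8336] → [-0.0351, 0.1986, -0.0878, 0.0142, 0.4065, 0.9135]
V = J·q̇ = [0.4118, 0.3931, 0.0839, -0.9477, 0.2822, 1.2831]

0.4118 0.3931 0.0839 -0.9477 0.2822 1.2831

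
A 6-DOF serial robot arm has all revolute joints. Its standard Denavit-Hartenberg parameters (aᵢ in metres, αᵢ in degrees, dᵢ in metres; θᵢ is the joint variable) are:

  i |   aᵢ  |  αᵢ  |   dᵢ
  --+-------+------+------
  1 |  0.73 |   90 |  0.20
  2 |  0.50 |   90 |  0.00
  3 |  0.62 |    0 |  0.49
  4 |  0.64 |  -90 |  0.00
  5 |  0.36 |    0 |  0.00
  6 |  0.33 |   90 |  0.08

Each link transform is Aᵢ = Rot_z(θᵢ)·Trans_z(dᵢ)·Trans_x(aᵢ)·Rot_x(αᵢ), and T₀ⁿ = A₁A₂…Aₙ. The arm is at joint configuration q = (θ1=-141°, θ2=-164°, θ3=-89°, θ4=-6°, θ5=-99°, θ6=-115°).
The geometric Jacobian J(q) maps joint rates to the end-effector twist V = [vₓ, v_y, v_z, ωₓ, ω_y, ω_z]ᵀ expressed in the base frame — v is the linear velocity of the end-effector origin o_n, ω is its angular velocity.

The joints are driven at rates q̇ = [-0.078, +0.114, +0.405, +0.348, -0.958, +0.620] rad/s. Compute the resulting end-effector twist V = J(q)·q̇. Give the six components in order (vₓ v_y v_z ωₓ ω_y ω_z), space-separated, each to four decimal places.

o_n = [0.5842, -0.7311, 0.6801]
J₁: ẑ×o_n = [0.7311, 0.5842, -0.0000], ω = ẑ
J2: z=[-0.6293, 0.7771, 0.0000] o=[-0.5673, -0.4594, 0.2000] → [0.3731, 0.3021, -0.7239, -0.6293, 0.7771, 0.0000]
J3: z=[0.2142, 0.1735, 0.9613] o=[-0.1938, -0.1569, 0.0622] → [0.6591, 0.6154, -0.2579, 0.2142, 0.1735, 0.9613]
J4: z=[0.2142, 0.1735, 0.9613] o=[0.3094, -0.5471, 0.5302] → [0.2028, 0.2320, -0.0871, 0.2142, 0.1735, 0.9613]
J5: z=[0.7990, 0.5349, -0.2746] o=[0.6689, -1.0764, 0.5456] → [0.1668, -0.0842, 0.3212, 0.7990, 0.5349, -0.2746]
J6: z=[0.7990, 0.5349, -0.2746] o=[0.7135, -0.9681, 0.8860] → [-0.0451, 0.2001, 0.2586, 0.7990, 0.5349, -0.2746]
V = J·q̇ = [0.1353, 0.5236, -0.3647, -0.1805, 0.0384, 0.7386]

0.1353 0.5236 -0.3647 -0.1805 0.0384 0.7386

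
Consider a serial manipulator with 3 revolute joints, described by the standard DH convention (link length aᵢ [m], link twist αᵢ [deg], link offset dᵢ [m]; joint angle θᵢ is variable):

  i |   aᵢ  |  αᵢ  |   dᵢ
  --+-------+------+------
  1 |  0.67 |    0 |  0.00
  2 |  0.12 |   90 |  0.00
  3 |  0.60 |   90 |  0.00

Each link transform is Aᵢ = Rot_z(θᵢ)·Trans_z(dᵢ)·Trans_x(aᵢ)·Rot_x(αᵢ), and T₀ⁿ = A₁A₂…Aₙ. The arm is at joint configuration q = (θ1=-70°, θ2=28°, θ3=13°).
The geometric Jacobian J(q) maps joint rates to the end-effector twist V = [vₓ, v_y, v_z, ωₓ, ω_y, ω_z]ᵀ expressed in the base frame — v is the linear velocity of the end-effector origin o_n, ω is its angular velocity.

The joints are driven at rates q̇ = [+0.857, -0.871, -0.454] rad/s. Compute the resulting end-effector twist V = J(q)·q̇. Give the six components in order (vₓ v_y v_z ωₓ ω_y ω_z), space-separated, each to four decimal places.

0.5785 0.1481 -0.2654 0.3038 0.3374 -0.0140

o_n = [0.7528, -1.1011, 0.1350]
J₁: ẑ×o_n = [1.1011, 0.7528, -0.0000], ω = ẑ
J2: z=[0.0000, 0.0000, 1.0000] o=[0.2292, -0.6296, 0.0000] → [0.4715, 0.5236, -0.0000, 0.0000, 0.0000, 1.0000]
J3: z=[-0.6691, -0.7431, 0.0000] o=[0.3183, -0.7099, 0.0000] → [-0.1003, 0.0903, 0.5846, -0.6691, -0.7431, 0.0000]
V = J·q̇ = [0.5785, 0.1481, -0.2654, 0.3038, 0.3374, -0.0140]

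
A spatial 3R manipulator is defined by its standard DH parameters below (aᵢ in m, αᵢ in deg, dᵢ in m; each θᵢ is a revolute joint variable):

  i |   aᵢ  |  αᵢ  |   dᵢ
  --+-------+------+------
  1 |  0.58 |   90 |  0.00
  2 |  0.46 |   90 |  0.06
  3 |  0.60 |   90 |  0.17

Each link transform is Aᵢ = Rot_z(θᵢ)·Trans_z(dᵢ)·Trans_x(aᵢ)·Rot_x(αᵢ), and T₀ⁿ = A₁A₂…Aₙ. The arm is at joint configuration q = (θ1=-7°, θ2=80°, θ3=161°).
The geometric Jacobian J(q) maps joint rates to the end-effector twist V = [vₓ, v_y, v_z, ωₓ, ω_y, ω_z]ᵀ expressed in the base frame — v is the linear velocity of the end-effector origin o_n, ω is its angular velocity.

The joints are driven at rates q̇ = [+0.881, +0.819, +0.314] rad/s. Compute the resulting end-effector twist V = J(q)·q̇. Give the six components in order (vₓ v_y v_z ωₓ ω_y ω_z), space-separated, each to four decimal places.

o_n = [0.6922, -0.3423, -0.1352]
J₁: ẑ×o_n = [0.3423, 0.6922, -0.0000], ω = ẑ
J2: z=[-0.1219, -0.9925, 0.0000] o=[0.5757, -0.0707, 0.0000] → [0.1342, -0.0165, 0.1488, -0.1219, -0.9925, 0.0000]
J3: z=[0.9775, -0.1200, -0.1736] o=[0.6476, -0.1400, 0.4530] → [0.0355, 0.5672, -0.1924, 0.9775, -0.1200, -0.1736]
V = J·q̇ = [0.4226, 0.7745, 0.0614, 0.2071, -0.8506, 0.8265]

0.4226 0.7745 0.0614 0.2071 -0.8506 0.8265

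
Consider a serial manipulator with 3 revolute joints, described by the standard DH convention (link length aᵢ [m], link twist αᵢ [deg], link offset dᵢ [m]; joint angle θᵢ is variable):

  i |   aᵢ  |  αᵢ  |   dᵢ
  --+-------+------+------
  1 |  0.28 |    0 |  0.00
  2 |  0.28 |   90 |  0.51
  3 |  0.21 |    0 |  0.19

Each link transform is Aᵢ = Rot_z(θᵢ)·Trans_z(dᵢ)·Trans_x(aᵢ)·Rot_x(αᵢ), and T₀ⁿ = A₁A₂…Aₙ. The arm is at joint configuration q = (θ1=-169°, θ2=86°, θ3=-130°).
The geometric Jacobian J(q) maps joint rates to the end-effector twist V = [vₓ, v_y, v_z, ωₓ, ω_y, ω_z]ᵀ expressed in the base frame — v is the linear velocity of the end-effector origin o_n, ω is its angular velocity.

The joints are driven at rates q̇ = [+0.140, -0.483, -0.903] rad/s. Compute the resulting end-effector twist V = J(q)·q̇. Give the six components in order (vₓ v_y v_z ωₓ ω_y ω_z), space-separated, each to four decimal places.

-0.0675 0.1643 0.1219 0.8963 0.1100 -0.3430

o_n = [-0.4458, -0.2205, 0.3491]
J₁: ẑ×o_n = [0.2205, -0.4458, 0.0000], ω = ẑ
J2: z=[0.0000, 0.0000, 1.0000] o=[-0.2749, -0.0534, 0.0000] → [0.1671, -0.1709, 0.0000, 0.0000, 0.0000, 1.0000]
J3: z=[-0.9925, -0.1219, 0.0000] o=[-0.2407, -0.3313, 0.5100] → [0.0196, -0.1597, -0.1350, -0.9925, -0.1219, 0.0000]
V = J·q̇ = [-0.0675, 0.1643, 0.1219, 0.8963, 0.1100, -0.3430]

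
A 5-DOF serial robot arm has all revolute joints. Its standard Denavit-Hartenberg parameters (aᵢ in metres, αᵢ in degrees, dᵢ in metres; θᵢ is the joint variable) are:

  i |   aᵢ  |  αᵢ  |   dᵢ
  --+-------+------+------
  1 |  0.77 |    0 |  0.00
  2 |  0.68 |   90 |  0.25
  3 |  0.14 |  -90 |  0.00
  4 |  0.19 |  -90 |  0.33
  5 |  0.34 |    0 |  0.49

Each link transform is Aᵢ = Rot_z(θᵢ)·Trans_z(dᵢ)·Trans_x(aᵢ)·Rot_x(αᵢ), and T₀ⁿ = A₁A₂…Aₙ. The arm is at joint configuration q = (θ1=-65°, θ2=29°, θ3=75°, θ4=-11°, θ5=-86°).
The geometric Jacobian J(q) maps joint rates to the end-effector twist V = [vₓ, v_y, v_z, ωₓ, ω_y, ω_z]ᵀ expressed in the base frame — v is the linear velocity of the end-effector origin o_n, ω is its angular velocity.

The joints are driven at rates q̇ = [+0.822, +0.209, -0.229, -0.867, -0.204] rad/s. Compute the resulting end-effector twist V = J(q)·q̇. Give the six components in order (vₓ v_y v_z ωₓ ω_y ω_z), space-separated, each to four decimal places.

o_n = [0.7042, -0.4289, 0.8514]
J₁: ẑ×o_n = [0.4289, 0.7042, -0.0000], ω = ẑ
J2: z=[0.0000, 0.0000, 1.0000] o=[0.3254, -0.6979, 0.0000] → [-0.2689, 0.3788, 0.0000, 0.0000, 0.0000, 1.0000]
J3: z=[-0.5878, -0.8090, 0.0000] o=[0.8755, -1.0976, 0.2500] → [-0.4865, 0.3535, -0.5316, -0.5878, -0.8090, 0.0000]
J4: z=[-0.7815, 0.5678, 0.2588] o=[0.9049, -1.1188, 0.3852] → [0.0861, 0.3123, -0.4252, -0.7815, 0.5678, 0.2588]
J5: z=[0.6169, 0.7651, 0.1843] o=[0.6647, -0.9892, 0.6508] → [0.0502, -0.1165, 0.3155, 0.6169, 0.7651, 0.1843]
V = J·q̇ = [0.3229, 0.3300, 0.4261, 0.6863, -0.4631, 0.7690]

0.3229 0.3300 0.4261 0.6863 -0.4631 0.7690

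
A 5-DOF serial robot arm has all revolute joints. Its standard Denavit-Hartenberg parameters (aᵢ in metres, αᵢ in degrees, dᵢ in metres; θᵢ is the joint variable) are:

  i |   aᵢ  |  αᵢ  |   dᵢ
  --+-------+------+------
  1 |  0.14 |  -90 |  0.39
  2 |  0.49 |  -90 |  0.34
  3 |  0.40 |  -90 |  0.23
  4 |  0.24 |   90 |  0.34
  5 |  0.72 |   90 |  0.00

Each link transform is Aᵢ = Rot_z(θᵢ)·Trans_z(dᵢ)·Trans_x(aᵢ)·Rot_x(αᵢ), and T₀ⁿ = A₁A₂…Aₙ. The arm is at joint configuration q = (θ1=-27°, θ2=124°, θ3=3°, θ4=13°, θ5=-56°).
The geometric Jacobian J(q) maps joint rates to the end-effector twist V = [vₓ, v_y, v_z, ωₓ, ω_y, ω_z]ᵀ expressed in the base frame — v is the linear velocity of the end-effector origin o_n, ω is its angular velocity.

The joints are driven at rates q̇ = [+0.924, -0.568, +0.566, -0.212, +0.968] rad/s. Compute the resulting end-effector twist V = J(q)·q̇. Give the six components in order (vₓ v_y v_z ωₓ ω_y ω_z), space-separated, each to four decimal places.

-0.9614 -1.4558 -1.0938 -1.3956 0.2984 1.5785

o_n = [-0.4533, 0.8402, -0.8291]
J₁: ẑ×o_n = [-0.8402, -0.4533, 0.0000], ω = ẑ
J2: z=[0.4540, 0.8910, 0.0000] o=[0.1247, -0.0636, 0.3900] → [-1.0863, 0.5535, 0.9254, 0.4540, 0.8910, 0.0000]
J3: z=[-0.7387, 0.3764, 0.5592] o=[0.0350, 0.3638, -0.0162] → [-0.5724, -0.8735, -0.1682, -0.7387, 0.3764, 0.5592]
J4: z=[-0.4273, -0.9031, 0.0434] o=[-0.3435, 0.5331, -0.2188] → [0.5379, -0.2656, -0.2305, -0.4273, -0.9031, 0.0434]
J5: z=[-0.8370, 0.4133, 0.3586] o=[-0.5708, 0.2541, -0.4278] → [-0.3761, -0.2938, -0.5391, -0.8370, 0.4133, 0.3586]
V = J·q̇ = [-0.9614, -1.4558, -1.0938, -1.3956, 0.2984, 1.5785]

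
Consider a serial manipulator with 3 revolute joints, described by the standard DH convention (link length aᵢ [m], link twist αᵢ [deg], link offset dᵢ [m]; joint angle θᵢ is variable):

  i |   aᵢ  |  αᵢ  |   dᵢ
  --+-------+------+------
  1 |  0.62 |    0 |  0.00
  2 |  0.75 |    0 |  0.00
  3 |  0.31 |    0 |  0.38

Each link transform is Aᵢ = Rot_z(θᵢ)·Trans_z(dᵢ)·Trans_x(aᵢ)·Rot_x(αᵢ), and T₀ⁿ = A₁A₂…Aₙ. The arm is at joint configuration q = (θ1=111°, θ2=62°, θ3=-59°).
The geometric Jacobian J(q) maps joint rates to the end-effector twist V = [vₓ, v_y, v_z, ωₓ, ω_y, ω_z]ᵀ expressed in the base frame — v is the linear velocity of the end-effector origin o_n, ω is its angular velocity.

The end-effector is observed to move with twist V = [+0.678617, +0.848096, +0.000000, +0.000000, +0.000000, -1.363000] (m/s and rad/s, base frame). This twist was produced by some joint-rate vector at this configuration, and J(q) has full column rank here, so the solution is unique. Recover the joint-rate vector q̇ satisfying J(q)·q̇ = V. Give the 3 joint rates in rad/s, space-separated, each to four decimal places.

o_n = [-1.0927, 0.9534, 0.3800]
J₁: ẑ×o_n = [-0.9534, -1.0927, 0.0000], ω = ẑ
J2: z=[0.0000, 0.0000, 1.0000] o=[-0.2222, 0.5788, 0.0000] → [-0.3746, -0.8705, 0.0000, 0.0000, 0.0000, 1.0000]
J3: z=[0.0000, 0.0000, 1.0000] o=[-0.9666, 0.6702, 0.0000] → [-0.2832, -0.1261, 0.0000, 0.0000, 0.0000, 1.0000]
q̇ = J⁺·V = [-0.3800, -0.4150, -0.5680]

-0.3800 -0.4150 -0.5680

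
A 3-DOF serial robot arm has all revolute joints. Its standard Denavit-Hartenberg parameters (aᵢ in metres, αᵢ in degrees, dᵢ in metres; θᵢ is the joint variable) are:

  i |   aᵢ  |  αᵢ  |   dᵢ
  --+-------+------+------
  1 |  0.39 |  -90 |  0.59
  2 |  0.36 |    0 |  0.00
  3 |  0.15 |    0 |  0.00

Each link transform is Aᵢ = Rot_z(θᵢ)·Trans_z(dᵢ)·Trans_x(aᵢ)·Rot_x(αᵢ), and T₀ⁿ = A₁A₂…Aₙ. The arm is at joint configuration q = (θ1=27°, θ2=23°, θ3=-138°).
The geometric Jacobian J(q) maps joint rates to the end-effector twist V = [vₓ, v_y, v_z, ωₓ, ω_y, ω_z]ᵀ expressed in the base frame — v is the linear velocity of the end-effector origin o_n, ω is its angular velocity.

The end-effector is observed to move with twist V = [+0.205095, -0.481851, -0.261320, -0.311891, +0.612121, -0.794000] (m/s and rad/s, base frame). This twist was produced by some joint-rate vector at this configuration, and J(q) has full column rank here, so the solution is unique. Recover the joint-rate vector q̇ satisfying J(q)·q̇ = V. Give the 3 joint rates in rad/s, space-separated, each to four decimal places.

o_n = [0.5863, 0.2987, 0.5853]
J₁: ẑ×o_n = [-0.2987, 0.5863, 0.0000], ω = ẑ
J2: z=[-0.4540, 0.8910, 0.0000] o=[0.3475, 0.1771, 0.5900] → [-0.0042, -0.0021, -0.2680, -0.4540, 0.8910, 0.0000]
J3: z=[-0.4540, 0.8910, 0.0000] o=[0.6428, 0.3275, 0.4493] → [0.1211, 0.0617, 0.0634, -0.4540, 0.8910, 0.0000]
q̇ = J⁺·V = [-0.7940, 0.9200, -0.2330]

-0.7940 0.9200 -0.2330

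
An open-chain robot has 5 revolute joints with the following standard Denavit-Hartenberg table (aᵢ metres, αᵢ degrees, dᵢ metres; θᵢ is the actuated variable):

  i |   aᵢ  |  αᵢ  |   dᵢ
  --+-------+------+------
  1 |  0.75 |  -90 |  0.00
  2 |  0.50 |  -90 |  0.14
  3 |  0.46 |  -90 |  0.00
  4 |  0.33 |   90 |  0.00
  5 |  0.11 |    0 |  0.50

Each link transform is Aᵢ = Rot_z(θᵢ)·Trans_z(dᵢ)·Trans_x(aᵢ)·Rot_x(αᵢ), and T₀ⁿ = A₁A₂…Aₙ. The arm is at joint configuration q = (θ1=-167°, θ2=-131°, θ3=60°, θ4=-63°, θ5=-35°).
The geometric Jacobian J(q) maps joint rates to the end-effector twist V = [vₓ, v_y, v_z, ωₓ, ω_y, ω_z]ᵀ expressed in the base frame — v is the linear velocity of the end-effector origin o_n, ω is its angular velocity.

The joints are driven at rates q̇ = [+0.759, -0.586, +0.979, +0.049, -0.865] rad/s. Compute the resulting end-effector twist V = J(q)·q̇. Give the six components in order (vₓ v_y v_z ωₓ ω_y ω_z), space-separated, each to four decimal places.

0.5888 -0.3437 -0.0658 -0.4994 1.1963 1.4025

o_n = [-0.7542, -0.1678, 0.8905]
J₁: ẑ×o_n = [0.1678, -0.7542, 0.0000], ω = ẑ
J2: z=[0.2250, -0.9744, 0.0000] o=[-0.7308, -0.1687, 0.0000] → [-0.8677, -0.2003, -0.0226, 0.2250, -0.9744, 0.0000]
J3: z=[-0.7354, -0.1698, 0.6561] o=[-0.3797, -0.2313, 0.3774] → [-0.1288, 0.1316, -0.1103, -0.7354, -0.1698, 0.6561]
J4: z=[-0.6661, 0.3594, -0.6536] o=[-0.3223, 0.1908, 0.5509] → [-0.1123, 0.5085, 0.3941, -0.6661, 0.3594, -0.6536]
J5: z=[-0.4451, -0.8947, -0.0384] o=[-0.5198, 0.2783, 0.8004] → [-0.0978, 0.0491, -0.0112, -0.4451, -0.8947, -0.0384]
V = J·q̇ = [0.5888, -0.3437, -0.0658, -0.4994, 1.1963, 1.4025]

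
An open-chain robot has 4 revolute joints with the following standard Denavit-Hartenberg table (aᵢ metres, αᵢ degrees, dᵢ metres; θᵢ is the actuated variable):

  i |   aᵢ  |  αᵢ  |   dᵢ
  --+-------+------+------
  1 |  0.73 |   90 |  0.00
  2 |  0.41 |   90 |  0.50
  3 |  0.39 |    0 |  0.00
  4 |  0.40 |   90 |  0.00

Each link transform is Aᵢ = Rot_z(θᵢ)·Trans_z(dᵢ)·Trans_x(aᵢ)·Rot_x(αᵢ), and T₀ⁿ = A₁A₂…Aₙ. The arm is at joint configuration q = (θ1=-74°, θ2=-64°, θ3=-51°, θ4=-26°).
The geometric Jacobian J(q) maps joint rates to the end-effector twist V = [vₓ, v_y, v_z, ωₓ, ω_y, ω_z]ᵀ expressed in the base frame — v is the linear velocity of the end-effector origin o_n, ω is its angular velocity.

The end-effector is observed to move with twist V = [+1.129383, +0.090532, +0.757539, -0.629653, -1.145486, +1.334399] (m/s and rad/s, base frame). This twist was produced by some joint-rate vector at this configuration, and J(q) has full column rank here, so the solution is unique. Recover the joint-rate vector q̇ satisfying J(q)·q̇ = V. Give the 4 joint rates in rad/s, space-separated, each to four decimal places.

o_n = [0.4766, -0.9627, -0.6700]
J₁: ẑ×o_n = [0.9627, 0.4766, -0.0000], ω = ẑ
J2: z=[-0.9613, -0.2756, 0.0000] o=[0.2012, -0.7017, 0.0000] → [0.1847, -0.6440, 0.3268, -0.9613, -0.2756, 0.0000]
J3: z=[-0.2477, 0.8640, -0.4384] o=[-0.2299, -1.0123, -0.3685] → [-0.2387, -0.3844, -0.6227, -0.2477, 0.8640, -0.4384]
J4: z=[-0.2477, 0.8640, -0.4384] o=[0.0911, -1.0322, -0.5891] → [-0.0394, -0.1890, -0.3503, -0.2477, 0.8640, -0.4384]
q̇ = J⁺·V = [0.8820, 0.9210, -0.3490, -0.6830]

0.8820 0.9210 -0.3490 -0.6830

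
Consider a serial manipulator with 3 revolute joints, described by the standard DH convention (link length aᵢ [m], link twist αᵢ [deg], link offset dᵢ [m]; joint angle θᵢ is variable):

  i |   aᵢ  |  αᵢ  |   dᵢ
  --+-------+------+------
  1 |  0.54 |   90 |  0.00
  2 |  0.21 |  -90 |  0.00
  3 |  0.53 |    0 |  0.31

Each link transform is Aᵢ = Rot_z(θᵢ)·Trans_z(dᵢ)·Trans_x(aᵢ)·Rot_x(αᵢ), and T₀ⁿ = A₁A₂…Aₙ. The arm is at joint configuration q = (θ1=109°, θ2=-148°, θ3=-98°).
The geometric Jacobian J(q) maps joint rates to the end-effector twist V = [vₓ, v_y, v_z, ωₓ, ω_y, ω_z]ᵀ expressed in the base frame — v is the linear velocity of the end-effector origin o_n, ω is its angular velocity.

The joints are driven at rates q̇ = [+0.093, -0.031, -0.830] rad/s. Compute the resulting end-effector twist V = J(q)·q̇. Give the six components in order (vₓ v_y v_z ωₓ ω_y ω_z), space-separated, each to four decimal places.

-0.2424 0.3479 0.2293 0.1139 -0.4260 0.7969

o_n = [0.3046, 0.7275, -0.3351]
J₁: ẑ×o_n = [-0.7275, 0.3046, 0.0000], ω = ẑ
J2: z=[0.9455, 0.3256, 0.0000] o=[-0.1758, 0.5106, 0.0000] → [-0.1091, 0.3168, 0.0487, 0.9455, 0.3256, 0.0000]
J3: z=[-0.1725, 0.5010, -0.8480] o=[-0.1178, 0.3422, -0.1113] → [0.2147, -0.3968, -0.2781, -0.1725, 0.5010, -0.8480]
V = J·q̇ = [-0.2424, 0.3479, 0.2293, 0.1139, -0.4260, 0.7969]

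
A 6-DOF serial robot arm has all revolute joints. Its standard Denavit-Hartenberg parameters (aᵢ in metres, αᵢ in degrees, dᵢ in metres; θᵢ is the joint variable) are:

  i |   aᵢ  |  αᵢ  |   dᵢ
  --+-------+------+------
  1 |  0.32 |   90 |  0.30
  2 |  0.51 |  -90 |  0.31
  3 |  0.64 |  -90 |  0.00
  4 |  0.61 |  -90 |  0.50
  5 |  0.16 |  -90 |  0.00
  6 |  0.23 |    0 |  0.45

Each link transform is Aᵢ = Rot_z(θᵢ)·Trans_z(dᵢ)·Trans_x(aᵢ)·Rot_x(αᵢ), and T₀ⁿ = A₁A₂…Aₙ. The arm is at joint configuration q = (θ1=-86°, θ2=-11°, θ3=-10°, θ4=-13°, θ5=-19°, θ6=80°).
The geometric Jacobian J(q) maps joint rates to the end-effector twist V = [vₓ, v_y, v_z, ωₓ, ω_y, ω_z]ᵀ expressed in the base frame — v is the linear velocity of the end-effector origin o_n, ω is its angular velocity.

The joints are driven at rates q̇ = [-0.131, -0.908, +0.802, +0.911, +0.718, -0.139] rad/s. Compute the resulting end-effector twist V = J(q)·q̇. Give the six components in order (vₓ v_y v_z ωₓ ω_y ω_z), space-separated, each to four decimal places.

0.6439 0.0019 -2.7552 1.9311 -0.1745 -0.0971

o_n = [-0.2672, -2.4117, 0.3397]
J₁: ẑ×o_n = [2.4117, -0.2672, 0.0000], ω = ẑ
J2: z=[-0.9976, -0.0698, 0.0000] o=[0.0223, -0.3192, 0.3000] → [-0.0028, 0.0396, 2.0672, -0.9976, -0.0698, 0.0000]
J3: z=[0.0133, -0.1903, 0.9816] o=[-0.2520, -0.8403, 0.2027] → [1.5165, -0.0167, -0.0238, 0.0133, -0.1903, 0.9816]
J4: z=[0.9943, -0.1013, -0.0331] o=[-0.3197, -1.4652, 0.0824] → [-0.0574, -0.2575, -0.9358, 0.9943, -0.1013, -0.0331]
J5: z=[-0.0368, -0.0342, -0.9987] o=[0.1164, -2.1224, 0.0889] → [-0.2976, 0.3923, -0.0025, -0.0368, -0.0342, -0.9987]
J6: z=[-0.9727, -0.2279, 0.0436] o=[0.1530, -2.2781, 0.0929] → [-0.0504, 0.2218, 0.0343, -0.9727, -0.2279, 0.0436]
V = J·q̇ = [0.6439, 0.0019, -2.7552, 1.9311, -0.1745, -0.0971]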